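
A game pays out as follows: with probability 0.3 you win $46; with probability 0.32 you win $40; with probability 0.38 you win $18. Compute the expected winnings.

33.44

E[payout] = 46·0.3 + 40·0.32 + 18·0.38
 = 13.8 + 12.8 + 6.84
 = 33.44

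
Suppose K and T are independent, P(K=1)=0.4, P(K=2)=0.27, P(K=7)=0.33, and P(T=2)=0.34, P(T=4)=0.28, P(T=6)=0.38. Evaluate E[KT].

13.26

E[KT] = Σ_k Σ_t kt · P(K=k)P(T=t)
 = 2·0.136 + 4·0.112 + 6·0.152 + 4·0.0918 + 8·0.0756 + 12·0.1026 + 14·0.1122 + 28·0.0924 + 42·0.1254
 = 0.272 + 0.448 + 0.912 + 0.3672 + 0.6048 + 1.2312 + 1.5708 + 2.5872 + 5.2668
 = 13.26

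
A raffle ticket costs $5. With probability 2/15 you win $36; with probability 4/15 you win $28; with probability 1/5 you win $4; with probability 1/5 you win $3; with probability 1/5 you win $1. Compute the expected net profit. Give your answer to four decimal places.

E[payout] = 36·2/15 + 28·4/15 + 4·1/5 + 3·1/5 + 1·1/5
 = 24/5 + 112/15 + 4/5 + 3/5 + 1/5
 = 208/15
Net = 208/15 - 5 = 133/15

8.8667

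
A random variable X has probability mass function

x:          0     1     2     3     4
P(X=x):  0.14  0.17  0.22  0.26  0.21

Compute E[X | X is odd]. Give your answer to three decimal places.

P(X is odd) = 0.17 + 0.26 = 0.43.
E[X | X is odd] = [1·0.17 + 3·0.26] / 0.43
 = 0.95 / 0.43
 = 95/43

2.209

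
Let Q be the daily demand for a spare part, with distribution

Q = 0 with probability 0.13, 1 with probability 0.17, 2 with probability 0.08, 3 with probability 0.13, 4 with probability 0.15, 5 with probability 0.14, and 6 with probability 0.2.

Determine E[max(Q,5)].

5.2

E[max(Q,5)] = Σ max(q,5)·P(Q=q)
 = 5·0.13 + 5·0.17 + 5·0.08 + 5·0.13 + 5·0.15 + 5·0.14 + 6·0.2
 = 0.65 + 0.85 + 0.4 + 0.65 + 0.75 + 0.7 + 1.2
 = 5.2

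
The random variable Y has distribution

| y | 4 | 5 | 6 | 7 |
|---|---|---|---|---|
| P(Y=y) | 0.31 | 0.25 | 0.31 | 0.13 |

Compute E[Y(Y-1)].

E[Y(Y-1)] = Σ y(y-1)·P(Y=y)
 = 12·0.31 + 20·0.25 + 30·0.31 + 42·0.13
 = 3.72 + 5 + 9.3 + 5.46
 = 23.48

23.48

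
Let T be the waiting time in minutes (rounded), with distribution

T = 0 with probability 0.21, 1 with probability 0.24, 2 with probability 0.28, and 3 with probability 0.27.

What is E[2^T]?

3.97

E[2^T] = Σ 2^t·P(T=t)
 = 1·0.21 + 2·0.24 + 4·0.28 + 8·0.27
 = 0.21 + 0.48 + 1.12 + 2.16
 = 3.97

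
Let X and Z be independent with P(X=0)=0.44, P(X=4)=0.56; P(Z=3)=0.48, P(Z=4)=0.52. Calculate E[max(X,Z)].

E[max(X,Z)] = Σ_x Σ_z max(x,z) · P(X=x)P(Z=z)
 = 3·0.2112 + 4·0.2288 + 4·0.2688 + 4·0.2912
 = 0.6336 + 0.9152 + 1.0752 + 1.1648
 = 3.7888

3.7888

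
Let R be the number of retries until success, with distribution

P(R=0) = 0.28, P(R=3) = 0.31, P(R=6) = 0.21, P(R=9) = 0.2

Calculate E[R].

3.99

E[R] = Σ r·P(R=r)
 = 0·0.28 + 3·0.31 + 6·0.21 + 9·0.2
 = 0 + 0.93 + 1.26 + 1.8
 = 3.99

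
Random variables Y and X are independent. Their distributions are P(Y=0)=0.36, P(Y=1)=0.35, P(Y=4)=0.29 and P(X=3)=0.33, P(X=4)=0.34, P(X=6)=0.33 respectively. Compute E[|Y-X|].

3.0114

E[|Y-X|] = Σ_y Σ_x |y-x| · P(Y=y)P(X=x)
 = 3·0.1188 + 4·0.1224 + 6·0.1188 + 2·0.1155 + 3·0.119 + 5·0.1155 + 1·0.0957 + 0·0.0986 + 2·0.0957
 = 0.3564 + 0.4896 + 0.7128 + 0.231 + 0.357 + 0.5775 + 0.0957 + 0 + 0.1914
 = 3.0114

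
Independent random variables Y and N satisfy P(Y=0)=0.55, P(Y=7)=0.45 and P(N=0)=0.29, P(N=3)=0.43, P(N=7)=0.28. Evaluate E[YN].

10.2375

E[YN] = Σ_y Σ_n yn · P(Y=y)P(N=n)
 = 0·0.1595 + 0·0.2365 + 0·0.154 + 0·0.1305 + 21·0.1935 + 49·0.126
 = 0 + 0 + 0 + 0 + 4.0635 + 6.174
 = 10.2375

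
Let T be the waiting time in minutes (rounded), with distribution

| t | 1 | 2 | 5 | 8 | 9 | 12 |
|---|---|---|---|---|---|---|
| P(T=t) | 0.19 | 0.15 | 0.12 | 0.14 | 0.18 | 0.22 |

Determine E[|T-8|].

E[|T-8|] = Σ |t-8|·P(T=t)
 = 7·0.19 + 6·0.15 + 3·0.12 + 0·0.14 + 1·0.18 + 4·0.22
 = 1.33 + 0.9 + 0.36 + 0 + 0.18 + 0.88
 = 3.65

3.65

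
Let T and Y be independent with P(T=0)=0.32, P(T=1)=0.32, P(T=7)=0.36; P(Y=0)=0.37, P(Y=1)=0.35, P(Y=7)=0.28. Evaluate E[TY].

E[TY] = Σ_t Σ_y ty · P(T=t)P(Y=y)
 = 0·0.1184 + 0·0.112 + 0·0.0896 + 0·0.1184 + 1·0.112 + 7·0.0896 + 0·0.1332 + 7·0.126 + 49·0.1008
 = 0 + 0 + 0 + 0 + 0.112 + 0.6272 + 0 + 0.882 + 4.9392
 = 6.5604

6.5604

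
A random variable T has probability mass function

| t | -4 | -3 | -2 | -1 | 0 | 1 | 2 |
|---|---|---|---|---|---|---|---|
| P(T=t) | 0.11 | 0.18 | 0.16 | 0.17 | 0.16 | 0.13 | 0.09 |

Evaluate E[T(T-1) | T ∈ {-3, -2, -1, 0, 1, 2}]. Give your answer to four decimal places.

4.0899

P(T ∈ {-3, -2, -1, 0, 1, 2}) = 0.18 + 0.16 + 0.17 + 0.16 + 0.13 + 0.09 = 0.89.
E[T(T-1) | T ∈ {-3, -2, -1, 0, 1, 2}] = [12·0.18 + 6·0.16 + 2·0.17 + 0·0.16 + 0·0.13 + 2·0.09] / 0.89
 = 3.64 / 0.89
 = 364/89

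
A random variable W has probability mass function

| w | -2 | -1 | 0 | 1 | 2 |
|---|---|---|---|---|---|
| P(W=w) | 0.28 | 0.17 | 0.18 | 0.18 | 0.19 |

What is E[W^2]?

2.23

E[W^2] = Σ w^2·P(W=w)
 = 4·0.28 + 1·0.17 + 0·0.18 + 1·0.18 + 4·0.19
 = 1.12 + 0.17 + 0 + 0.18 + 0.76
 = 2.23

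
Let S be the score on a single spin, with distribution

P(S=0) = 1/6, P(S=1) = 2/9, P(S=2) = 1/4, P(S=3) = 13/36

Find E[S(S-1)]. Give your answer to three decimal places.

E[S(S-1)] = Σ s(s-1)·P(S=s)
 = 0·1/6 + 0·2/9 + 2·1/4 + 6·13/36
 = 0 + 0 + 1/2 + 13/6
 = 8/3

2.667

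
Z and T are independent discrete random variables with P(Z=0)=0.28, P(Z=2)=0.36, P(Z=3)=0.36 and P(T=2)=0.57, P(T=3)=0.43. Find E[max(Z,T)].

E[max(Z,T)] = Σ_z Σ_t max(z,t) · P(Z=z)P(T=t)
 = 2·0.1596 + 3·0.1204 + 2·0.2052 + 3·0.1548 + 3·0.2052 + 3·0.1548
 = 0.3192 + 0.3612 + 0.4104 + 0.4644 + 0.6156 + 0.4644
 = 2.6352

2.6352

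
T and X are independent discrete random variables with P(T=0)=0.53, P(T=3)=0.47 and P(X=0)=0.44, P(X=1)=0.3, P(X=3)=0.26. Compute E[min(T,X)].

E[min(T,X)] = Σ_t Σ_x min(t,x) · P(T=t)P(X=x)
 = 0·0.2332 + 0·0.159 + 0·0.1378 + 0·0.2068 + 1·0.141 + 3·0.1222
 = 0 + 0 + 0 + 0 + 0.141 + 0.3666
 = 0.5076

0.5076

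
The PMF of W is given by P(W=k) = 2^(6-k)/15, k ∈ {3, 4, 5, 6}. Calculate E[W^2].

14.8

E[W^2] = Σ w^2·P(W=w)
 = 9·8/15 + 16·4/15 + 25·2/15 + 36·1/15
 = 24/5 + 64/15 + 10/3 + 12/5
 = 74/5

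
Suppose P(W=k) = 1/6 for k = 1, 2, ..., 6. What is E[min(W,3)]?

E[min(W,3)] = Σ min(w,3)·P(W=w)
 = 1·1/6 + 2·1/6 + 3·1/6 + 3·1/6 + 3·1/6 + 3·1/6
 = 1/6 + 1/3 + 1/2 + 1/2 + 1/2 + 1/2
 = 5/2

2.5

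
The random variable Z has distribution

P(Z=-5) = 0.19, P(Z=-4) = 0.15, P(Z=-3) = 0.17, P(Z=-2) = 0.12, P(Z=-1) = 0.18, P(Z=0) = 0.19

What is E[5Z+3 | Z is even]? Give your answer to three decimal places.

P(Z is even) = 0.15 + 0.12 + 0.19 = 0.46.
E[5Z+3 | Z is even] = [(-17)·0.15 + (-7)·0.12 + 3·0.19] / 0.46
 = -2.82 / 0.46
 = -141/23

-6.130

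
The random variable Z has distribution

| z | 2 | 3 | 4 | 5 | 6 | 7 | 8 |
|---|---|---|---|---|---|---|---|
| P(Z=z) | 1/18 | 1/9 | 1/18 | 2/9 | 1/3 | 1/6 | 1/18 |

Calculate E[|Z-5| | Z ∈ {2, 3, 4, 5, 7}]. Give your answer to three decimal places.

1.273

P(Z ∈ {2, 3, 4, 5, 7}) = 1/18 + 1/9 + 1/18 + 2/9 + 1/6 = 11/18.
E[|Z-5| | Z ∈ {2, 3, 4, 5, 7}] = [3·1/18 + 2·1/9 + 1·1/18 + 0·2/9 + 2·1/6] / (11/18)
 = 7/9 / (11/18)
 = 14/11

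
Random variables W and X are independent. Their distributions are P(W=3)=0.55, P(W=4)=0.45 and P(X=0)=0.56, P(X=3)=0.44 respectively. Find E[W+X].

E[W+X] = Σ_w Σ_x (w+x) · P(W=w)P(X=x)
 = 3·0.308 + 6·0.242 + 4·0.252 + 7·0.198
 = 0.924 + 1.452 + 1.008 + 1.386
 = 4.77

4.77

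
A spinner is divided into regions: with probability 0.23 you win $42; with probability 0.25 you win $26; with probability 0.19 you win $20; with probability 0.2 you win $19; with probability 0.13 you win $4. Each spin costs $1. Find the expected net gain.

E[payout] = 42·0.23 + 26·0.25 + 20·0.19 + 19·0.2 + 4·0.13
 = 9.66 + 6.5 + 3.8 + 3.8 + 0.52
 = 24.28
Net = 24.28 - 1 = 23.28

23.28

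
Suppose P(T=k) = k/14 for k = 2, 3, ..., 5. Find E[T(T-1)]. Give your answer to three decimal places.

12.143

E[T(T-1)] = Σ t(t-1)·P(T=t)
 = 2·1/7 + 6·3/14 + 12·2/7 + 20·5/14
 = 2/7 + 9/7 + 24/7 + 50/7
 = 85/7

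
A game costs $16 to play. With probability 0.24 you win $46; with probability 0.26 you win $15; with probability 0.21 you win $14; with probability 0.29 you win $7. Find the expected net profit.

3.91

E[payout] = 46·0.24 + 15·0.26 + 14·0.21 + 7·0.29
 = 11.04 + 3.9 + 2.94 + 2.03
 = 19.91
Net = 19.91 - 16 = 3.91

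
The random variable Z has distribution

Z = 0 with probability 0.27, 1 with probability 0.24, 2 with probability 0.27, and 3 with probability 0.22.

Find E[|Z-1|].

0.98

E[|Z-1|] = Σ |z-1|·P(Z=z)
 = 1·0.27 + 0·0.24 + 1·0.27 + 2·0.22
 = 0.27 + 0 + 0.27 + 0.44
 = 0.98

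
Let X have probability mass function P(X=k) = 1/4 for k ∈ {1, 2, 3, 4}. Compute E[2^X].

7.5

E[2^X] = Σ 2^x·P(X=x)
 = 2·1/4 + 4·1/4 + 8·1/4 + 16·1/4
 = 1/2 + 1 + 2 + 4
 = 15/2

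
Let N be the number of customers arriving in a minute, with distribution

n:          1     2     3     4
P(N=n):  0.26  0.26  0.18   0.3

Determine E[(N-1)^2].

E[(N-1)^2] = Σ (n-1)^2·P(N=n)
 = 0·0.26 + 1·0.26 + 4·0.18 + 9·0.3
 = 0 + 0.26 + 0.72 + 2.7
 = 3.68

3.68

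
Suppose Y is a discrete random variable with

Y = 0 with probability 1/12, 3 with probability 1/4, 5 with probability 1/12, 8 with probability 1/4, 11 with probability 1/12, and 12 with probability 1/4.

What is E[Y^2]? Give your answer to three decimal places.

66.417

E[Y^2] = Σ y^2·P(Y=y)
 = 0·1/12 + 9·1/4 + 25·1/12 + 64·1/4 + 121·1/12 + 144·1/4
 = 0 + 9/4 + 25/12 + 16 + 121/12 + 36
 = 797/12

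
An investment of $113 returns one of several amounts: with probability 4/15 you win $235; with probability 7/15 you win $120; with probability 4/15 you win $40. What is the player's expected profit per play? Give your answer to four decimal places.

E[payout] = 235·4/15 + 120·7/15 + 40·4/15
 = 188/3 + 56 + 32/3
 = 388/3
Net = 388/3 - 113 = 49/3

16.3333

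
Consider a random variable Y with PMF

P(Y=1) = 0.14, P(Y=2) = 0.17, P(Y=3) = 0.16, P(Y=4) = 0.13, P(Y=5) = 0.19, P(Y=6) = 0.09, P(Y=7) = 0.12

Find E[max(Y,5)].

5.33

E[max(Y,5)] = Σ max(y,5)·P(Y=y)
 = 5·0.14 + 5·0.17 + 5·0.16 + 5·0.13 + 5·0.19 + 6·0.09 + 7·0.12
 = 0.7 + 0.85 + 0.8 + 0.65 + 0.95 + 0.54 + 0.84
 = 5.33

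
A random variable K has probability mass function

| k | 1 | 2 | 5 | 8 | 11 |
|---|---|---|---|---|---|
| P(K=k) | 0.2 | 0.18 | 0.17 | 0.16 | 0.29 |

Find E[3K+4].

E[3K+4] = Σ (3k+4)·P(K=k)
 = 7·0.2 + 10·0.18 + 19·0.17 + 28·0.16 + 37·0.29
 = 1.4 + 1.8 + 3.23 + 4.48 + 10.73
 = 21.64

21.64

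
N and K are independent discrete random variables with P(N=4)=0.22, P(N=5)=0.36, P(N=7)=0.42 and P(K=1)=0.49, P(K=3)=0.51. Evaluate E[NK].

11.3524

E[NK] = Σ_n Σ_k nk · P(N=n)P(K=k)
 = 4·0.1078 + 12·0.1122 + 5·0.1764 + 15·0.1836 + 7·0.2058 + 21·0.2142
 = 0.4312 + 1.3464 + 0.882 + 2.754 + 1.4406 + 4.4982
 = 11.3524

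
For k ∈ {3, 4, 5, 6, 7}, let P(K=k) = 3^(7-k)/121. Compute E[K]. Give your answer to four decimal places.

3.4793

E[K] = Σ k·P(K=k)
 = 3·81/121 + 4·27/121 + 5·9/121 + 6·3/121 + 7·1/121
 = 243/121 + 108/121 + 45/121 + 18/121 + 7/121
 = 421/121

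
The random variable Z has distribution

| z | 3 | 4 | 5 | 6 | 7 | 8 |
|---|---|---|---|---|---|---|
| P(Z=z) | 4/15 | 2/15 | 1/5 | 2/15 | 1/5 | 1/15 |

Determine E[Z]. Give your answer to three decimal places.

E[Z] = Σ z·P(Z=z)
 = 3·4/15 + 4·2/15 + 5·1/5 + 6·2/15 + 7·1/5 + 8·1/15
 = 4/5 + 8/15 + 1 + 4/5 + 7/5 + 8/15
 = 76/15

5.067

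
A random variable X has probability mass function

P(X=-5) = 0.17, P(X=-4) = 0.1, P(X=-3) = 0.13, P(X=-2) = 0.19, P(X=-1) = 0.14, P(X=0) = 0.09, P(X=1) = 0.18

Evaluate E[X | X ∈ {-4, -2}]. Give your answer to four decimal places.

P(X ∈ {-4, -2}) = 0.1 + 0.19 = 0.29.
E[X | X ∈ {-4, -2}] = [(-4)·0.1 + (-2)·0.19] / 0.29
 = -0.78 / 0.29
 = -78/29

-2.6897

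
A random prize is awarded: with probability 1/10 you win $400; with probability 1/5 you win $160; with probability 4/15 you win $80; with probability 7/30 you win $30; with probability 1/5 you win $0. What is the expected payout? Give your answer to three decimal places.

E[payout] = 400·1/10 + 160·1/5 + 80·4/15 + 30·7/30 + 0·1/5
 = 40 + 32 + 64/3 + 7 + 0
 = 301/3

100.333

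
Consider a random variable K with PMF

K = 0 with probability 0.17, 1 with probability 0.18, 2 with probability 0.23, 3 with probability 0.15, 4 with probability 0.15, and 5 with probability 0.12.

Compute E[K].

2.29

E[K] = Σ k·P(K=k)
 = 0·0.17 + 1·0.18 + 2·0.23 + 3·0.15 + 4·0.15 + 5·0.12
 = 0 + 0.18 + 0.46 + 0.45 + 0.6 + 0.6
 = 2.29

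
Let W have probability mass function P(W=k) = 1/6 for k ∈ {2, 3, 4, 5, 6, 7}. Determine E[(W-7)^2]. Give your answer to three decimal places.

E[(W-7)^2] = Σ (w-7)^2·P(W=w)
 = 25·1/6 + 16·1/6 + 9·1/6 + 4·1/6 + 1·1/6 + 0·1/6
 = 25/6 + 8/3 + 3/2 + 2/3 + 1/6 + 0
 = 55/6

9.167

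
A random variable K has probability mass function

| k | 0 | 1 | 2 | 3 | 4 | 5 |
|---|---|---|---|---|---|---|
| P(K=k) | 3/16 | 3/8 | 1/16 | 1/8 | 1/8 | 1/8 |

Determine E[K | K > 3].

4.5

P(K > 3) = 1/8 + 1/8 = 1/4.
E[K | K > 3] = [4·1/8 + 5·1/8] / (1/4)
 = 9/8 / (1/4)
 = 9/2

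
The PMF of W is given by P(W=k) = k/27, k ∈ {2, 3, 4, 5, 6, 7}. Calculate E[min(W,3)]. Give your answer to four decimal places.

2.9259

E[min(W,3)] = Σ min(w,3)·P(W=w)
 = 2·2/27 + 3·1/9 + 3·4/27 + 3·5/27 + 3·2/9 + 3·7/27
 = 4/27 + 1/3 + 4/9 + 5/9 + 2/3 + 7/9
 = 79/27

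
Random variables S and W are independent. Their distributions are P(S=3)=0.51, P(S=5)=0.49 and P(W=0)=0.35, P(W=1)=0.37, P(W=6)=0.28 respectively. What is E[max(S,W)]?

E[max(S,W)] = Σ_s Σ_w max(s,w) · P(S=s)P(W=w)
 = 3·0.1785 + 3·0.1887 + 6·0.1428 + 5·0.1715 + 5·0.1813 + 6·0.1372
 = 0.5355 + 0.5661 + 0.8568 + 0.8575 + 0.9065 + 0.8232
 = 4.5456

4.5456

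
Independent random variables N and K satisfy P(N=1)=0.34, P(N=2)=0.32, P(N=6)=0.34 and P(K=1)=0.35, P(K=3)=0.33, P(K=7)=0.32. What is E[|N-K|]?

E[|N-K|] = Σ_n Σ_k |n-k| · P(N=n)P(K=k)
 = 0·0.119 + 2·0.1122 + 6·0.1088 + 1·0.112 + 1·0.1056 + 5·0.1024 + 5·0.119 + 3·0.1122 + 1·0.1088
 = 0 + 0.2244 + 0.6528 + 0.112 + 0.1056 + 0.512 + 0.595 + 0.3366 + 0.1088
 = 2.6472

2.6472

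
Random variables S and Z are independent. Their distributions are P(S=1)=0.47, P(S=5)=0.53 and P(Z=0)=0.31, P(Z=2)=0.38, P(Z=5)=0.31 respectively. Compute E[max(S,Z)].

E[max(S,Z)] = Σ_s Σ_z max(s,z) · P(S=s)P(Z=z)
 = 1·0.1457 + 2·0.1786 + 5·0.1457 + 5·0.1643 + 5·0.2014 + 5·0.1643
 = 0.1457 + 0.3572 + 0.7285 + 0.8215 + 1.007 + 0.8215
 = 3.8814

3.8814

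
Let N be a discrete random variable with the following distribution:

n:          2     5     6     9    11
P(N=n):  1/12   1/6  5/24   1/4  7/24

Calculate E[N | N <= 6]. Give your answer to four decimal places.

4.9091

P(N <= 6) = 1/12 + 1/6 + 5/24 = 11/24.
E[N | N <= 6] = [2·1/12 + 5·1/6 + 6·5/24] / (11/24)
 = 9/4 / (11/24)
 = 54/11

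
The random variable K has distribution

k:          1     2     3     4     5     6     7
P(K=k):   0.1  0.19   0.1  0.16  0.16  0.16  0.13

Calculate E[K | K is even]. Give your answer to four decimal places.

P(K is even) = 0.19 + 0.16 + 0.16 = 0.51.
E[K | K is even] = [2·0.19 + 4·0.16 + 6·0.16] / 0.51
 = 1.98 / 0.51
 = 66/17

3.8824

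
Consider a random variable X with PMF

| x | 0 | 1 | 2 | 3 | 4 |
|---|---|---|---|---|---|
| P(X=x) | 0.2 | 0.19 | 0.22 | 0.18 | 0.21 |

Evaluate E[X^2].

6.05

E[X^2] = Σ x^2·P(X=x)
 = 0·0.2 + 1·0.19 + 4·0.22 + 9·0.18 + 16·0.21
 = 0 + 0.19 + 0.88 + 1.62 + 3.36
 = 6.05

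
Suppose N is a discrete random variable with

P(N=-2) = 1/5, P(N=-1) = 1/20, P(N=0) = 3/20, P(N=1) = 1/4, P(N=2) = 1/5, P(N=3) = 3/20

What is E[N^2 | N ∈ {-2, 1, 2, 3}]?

P(N ∈ {-2, 1, 2, 3}) = 1/5 + 1/4 + 1/5 + 3/20 = 4/5.
E[N^2 | N ∈ {-2, 1, 2, 3}] = [4·1/5 + 1·1/4 + 4·1/5 + 9·3/20] / (4/5)
 = 16/5 / (4/5)
 = 4

4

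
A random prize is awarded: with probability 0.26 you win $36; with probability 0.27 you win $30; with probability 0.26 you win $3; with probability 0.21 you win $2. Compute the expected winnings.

18.66

E[payout] = 36·0.26 + 30·0.27 + 3·0.26 + 2·0.21
 = 9.36 + 8.1 + 0.78 + 0.42
 = 18.66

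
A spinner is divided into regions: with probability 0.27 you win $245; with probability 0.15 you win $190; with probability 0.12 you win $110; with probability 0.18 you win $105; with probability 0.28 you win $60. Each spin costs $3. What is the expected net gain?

E[payout] = 245·0.27 + 190·0.15 + 110·0.12 + 105·0.18 + 60·0.28
 = 66.15 + 28.5 + 13.2 + 18.9 + 16.8
 = 143.55
Net = 143.55 - 3 = 140.55

140.55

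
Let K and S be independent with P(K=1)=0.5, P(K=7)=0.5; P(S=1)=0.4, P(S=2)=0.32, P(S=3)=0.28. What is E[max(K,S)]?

4.44

E[max(K,S)] = Σ_k Σ_s max(k,s) · P(K=k)P(S=s)
 = 1·0.2 + 2·0.16 + 3·0.14 + 7·0.2 + 7·0.16 + 7·0.14
 = 0.2 + 0.32 + 0.42 + 1.4 + 1.12 + 0.98
 = 4.44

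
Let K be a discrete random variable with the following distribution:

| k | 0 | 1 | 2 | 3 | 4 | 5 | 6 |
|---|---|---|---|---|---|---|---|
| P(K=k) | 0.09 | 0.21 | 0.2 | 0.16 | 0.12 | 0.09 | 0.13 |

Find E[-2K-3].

E[-2K-3] = Σ (-2k-3)·P(K=k)
 = (-3)·0.09 + (-5)·0.21 + (-7)·0.2 + (-9)·0.16 + (-11)·0.12 + (-13)·0.09 + (-15)·0.13
 = (-0.27) + (-1.05) + (-1.4) + (-1.44) + (-1.32) + (-1.17) + (-1.95)
 = -8.6

-8.6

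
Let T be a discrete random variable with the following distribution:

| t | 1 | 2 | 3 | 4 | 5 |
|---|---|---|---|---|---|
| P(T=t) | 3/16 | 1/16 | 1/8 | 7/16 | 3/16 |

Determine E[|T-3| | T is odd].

1.5

P(T is odd) = 3/16 + 1/8 + 3/16 = 1/2.
E[|T-3| | T is odd] = [2·3/16 + 0·1/8 + 2·3/16] / (1/2)
 = 3/4 / (1/2)
 = 3/2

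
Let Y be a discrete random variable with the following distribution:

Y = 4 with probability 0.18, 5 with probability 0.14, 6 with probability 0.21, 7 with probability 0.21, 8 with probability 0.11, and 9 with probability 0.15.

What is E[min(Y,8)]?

6.23

E[min(Y,8)] = Σ min(y,8)·P(Y=y)
 = 4·0.18 + 5·0.14 + 6·0.21 + 7·0.21 + 8·0.11 + 8·0.15
 = 0.72 + 0.7 + 1.26 + 1.47 + 0.88 + 1.2
 = 6.23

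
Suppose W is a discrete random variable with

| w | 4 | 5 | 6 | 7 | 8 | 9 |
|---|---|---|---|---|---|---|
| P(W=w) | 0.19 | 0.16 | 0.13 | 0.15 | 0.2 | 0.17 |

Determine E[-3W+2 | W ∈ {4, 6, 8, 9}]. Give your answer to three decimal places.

P(W ∈ {4, 6, 8, 9}) = 0.19 + 0.13 + 0.2 + 0.17 = 0.69.
E[-3W+2 | W ∈ {4, 6, 8, 9}] = [(-10)·0.19 + (-16)·0.13 + (-22)·0.2 + (-25)·0.17] / 0.69
 = -12.63 / 0.69
 = -421/23

-18.304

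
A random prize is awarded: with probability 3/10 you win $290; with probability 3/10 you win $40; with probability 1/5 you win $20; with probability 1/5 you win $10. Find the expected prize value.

E[payout] = 290·3/10 + 40·3/10 + 20·1/5 + 10·1/5
 = 87 + 12 + 4 + 2
 = 105

105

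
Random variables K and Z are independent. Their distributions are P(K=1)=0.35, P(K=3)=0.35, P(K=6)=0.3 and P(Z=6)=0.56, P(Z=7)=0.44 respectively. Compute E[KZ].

E[KZ] = Σ_k Σ_z kz · P(K=k)P(Z=z)
 = 6·0.196 + 7·0.154 + 18·0.196 + 21·0.154 + 36·0.168 + 42·0.132
 = 1.176 + 1.078 + 3.528 + 3.234 + 6.048 + 5.544
 = 20.608

20.608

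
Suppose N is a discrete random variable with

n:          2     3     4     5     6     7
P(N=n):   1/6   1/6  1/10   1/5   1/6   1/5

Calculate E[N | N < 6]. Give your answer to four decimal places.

3.5263

P(N < 6) = 1/6 + 1/6 + 1/10 + 1/5 = 19/30.
E[N | N < 6] = [2·1/6 + 3·1/6 + 4·1/10 + 5·1/5] / (19/30)
 = 67/30 / (19/30)
 = 67/19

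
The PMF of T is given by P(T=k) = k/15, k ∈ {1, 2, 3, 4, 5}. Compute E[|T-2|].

E[|T-2|] = Σ |t-2|·P(T=t)
 = 1·1/15 + 0·2/15 + 1·1/5 + 2·4/15 + 3·1/3
 = 1/15 + 0 + 1/5 + 8/15 + 1
 = 9/5

1.8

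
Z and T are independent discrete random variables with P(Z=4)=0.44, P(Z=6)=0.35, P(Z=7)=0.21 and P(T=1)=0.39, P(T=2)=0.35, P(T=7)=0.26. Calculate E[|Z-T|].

E[|Z-T|] = Σ_z Σ_t |z-t| · P(Z=z)P(T=t)
 = 3·0.1716 + 2·0.154 + 3·0.1144 + 5·0.1365 + 4·0.1225 + 1·0.091 + 6·0.0819 + 5·0.0735 + 0·0.0546
 = 0.5148 + 0.308 + 0.3432 + 0.6825 + 0.49 + 0.091 + 0.4914 + 0.3675 + 0
 = 3.2884

3.2884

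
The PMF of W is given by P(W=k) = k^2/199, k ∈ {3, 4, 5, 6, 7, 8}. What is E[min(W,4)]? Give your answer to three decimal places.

3.955

E[min(W,4)] = Σ min(w,4)·P(W=w)
 = 3·9/199 + 4·16/199 + 4·25/199 + 4·36/199 + 4·49/199 + 4·64/199
 = 27/199 + 64/199 + 100/199 + 144/199 + 196/199 + 256/199
 = 787/199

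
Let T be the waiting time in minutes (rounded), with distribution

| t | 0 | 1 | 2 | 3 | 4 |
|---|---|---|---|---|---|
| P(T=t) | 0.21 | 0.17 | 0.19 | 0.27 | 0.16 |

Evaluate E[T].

2

E[T] = Σ t·P(T=t)
 = 0·0.21 + 1·0.17 + 2·0.19 + 3·0.27 + 4·0.16
 = 0 + 0.17 + 0.38 + 0.81 + 0.64
 = 2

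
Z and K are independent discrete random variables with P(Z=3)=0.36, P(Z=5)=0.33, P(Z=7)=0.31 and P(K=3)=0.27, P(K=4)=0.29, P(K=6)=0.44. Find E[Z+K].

E[Z+K] = Σ_z Σ_k (z+k) · P(Z=z)P(K=k)
 = 6·0.0972 + 7·0.1044 + 9·0.1584 + 8·0.0891 + 9·0.0957 + 11·0.1452 + 10·0.0837 + 11·0.0899 + 13·0.1364
 = 0.5832 + 0.7308 + 1.4256 + 0.7128 + 0.8613 + 1.5972 + 0.837 + 0.9889 + 1.7732
 = 9.51

9.51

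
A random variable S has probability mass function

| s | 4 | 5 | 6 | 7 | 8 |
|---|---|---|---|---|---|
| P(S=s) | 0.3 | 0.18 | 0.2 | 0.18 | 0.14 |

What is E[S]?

5.68

E[S] = Σ s·P(S=s)
 = 4·0.3 + 5·0.18 + 6·0.2 + 7·0.18 + 8·0.14
 = 1.2 + 0.9 + 1.2 + 1.26 + 1.12
 = 5.68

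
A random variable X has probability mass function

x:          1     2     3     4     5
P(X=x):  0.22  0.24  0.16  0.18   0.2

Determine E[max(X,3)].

3.58

E[max(X,3)] = Σ max(x,3)·P(X=x)
 = 3·0.22 + 3·0.24 + 3·0.16 + 4·0.18 + 5·0.2
 = 0.66 + 0.72 + 0.48 + 0.72 + 1
 = 3.58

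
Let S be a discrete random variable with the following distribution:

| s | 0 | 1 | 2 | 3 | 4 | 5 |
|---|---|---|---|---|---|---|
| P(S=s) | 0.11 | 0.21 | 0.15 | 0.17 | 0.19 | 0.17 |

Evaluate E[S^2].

E[S^2] = Σ s^2·P(S=s)
 = 0·0.11 + 1·0.21 + 4·0.15 + 9·0.17 + 16·0.19 + 25·0.17
 = 0 + 0.21 + 0.6 + 1.53 + 3.04 + 4.25
 = 9.63

9.63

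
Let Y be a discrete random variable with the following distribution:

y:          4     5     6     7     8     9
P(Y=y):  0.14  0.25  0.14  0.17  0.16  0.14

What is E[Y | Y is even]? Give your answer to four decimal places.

P(Y is even) = 0.14 + 0.14 + 0.16 = 0.44.
E[Y | Y is even] = [4·0.14 + 6·0.14 + 8·0.16] / 0.44
 = 2.68 / 0.44
 = 67/11

6.0909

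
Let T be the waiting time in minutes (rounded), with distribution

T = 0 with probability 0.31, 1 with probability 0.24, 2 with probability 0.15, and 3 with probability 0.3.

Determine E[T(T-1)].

E[T(T-1)] = Σ t(t-1)·P(T=t)
 = 0·0.31 + 0·0.24 + 2·0.15 + 6·0.3
 = 0 + 0 + 0.3 + 1.8
 = 2.1

2.1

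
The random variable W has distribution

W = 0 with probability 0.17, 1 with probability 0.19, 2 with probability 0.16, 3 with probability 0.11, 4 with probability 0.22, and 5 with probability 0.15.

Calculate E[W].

E[W] = Σ w·P(W=w)
 = 0·0.17 + 1·0.19 + 2·0.16 + 3·0.11 + 4·0.22 + 5·0.15
 = 0 + 0.19 + 0.32 + 0.33 + 0.88 + 0.75
 = 2.47

2.47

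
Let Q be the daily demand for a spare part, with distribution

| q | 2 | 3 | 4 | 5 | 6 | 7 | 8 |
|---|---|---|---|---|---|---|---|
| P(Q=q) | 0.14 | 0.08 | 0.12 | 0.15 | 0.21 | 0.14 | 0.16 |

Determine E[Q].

E[Q] = Σ q·P(Q=q)
 = 2·0.14 + 3·0.08 + 4·0.12 + 5·0.15 + 6·0.21 + 7·0.14 + 8·0.16
 = 0.28 + 0.24 + 0.48 + 0.75 + 1.26 + 0.98 + 1.28
 = 5.27

5.27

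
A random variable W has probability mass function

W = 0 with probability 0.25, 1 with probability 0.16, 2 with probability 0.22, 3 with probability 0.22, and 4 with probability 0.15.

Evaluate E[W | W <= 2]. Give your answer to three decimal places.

0.952

P(W <= 2) = 0.25 + 0.16 + 0.22 = 0.63.
E[W | W <= 2] = [0·0.25 + 1·0.16 + 2·0.22] / 0.63
 = 0.6 / 0.63
 = 20/21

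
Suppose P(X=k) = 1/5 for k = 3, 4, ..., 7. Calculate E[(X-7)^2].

E[(X-7)^2] = Σ (x-7)^2·P(X=x)
 = 16·1/5 + 9·1/5 + 4·1/5 + 1·1/5 + 0·1/5
 = 16/5 + 9/5 + 4/5 + 1/5 + 0
 = 6

6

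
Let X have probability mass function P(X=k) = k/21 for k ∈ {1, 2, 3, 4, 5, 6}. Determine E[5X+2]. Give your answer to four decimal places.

23.6667

E[5X+2] = Σ (5x+2)·P(X=x)
 = 7·1/21 + 12·2/21 + 17·1/7 + 22·4/21 + 27·5/21 + 32·2/7
 = 1/3 + 8/7 + 17/7 + 88/21 + 45/7 + 64/7
 = 71/3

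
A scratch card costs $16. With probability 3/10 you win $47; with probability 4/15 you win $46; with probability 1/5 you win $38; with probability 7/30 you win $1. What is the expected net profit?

E[payout] = 47·3/10 + 46·4/15 + 38·1/5 + 1·7/30
 = 141/10 + 184/15 + 38/5 + 7/30
 = 171/5
Net = 171/5 - 16 = 91/5

18.2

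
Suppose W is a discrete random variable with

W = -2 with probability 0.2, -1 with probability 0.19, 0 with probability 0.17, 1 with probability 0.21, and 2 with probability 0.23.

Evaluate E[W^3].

E[W^3] = Σ w^3·P(W=w)
 = (-8)·0.2 + (-1)·0.19 + 0·0.17 + 1·0.21 + 8·0.23
 = (-1.6) + (-0.19) + 0 + 0.21 + 1.84
 = 0.26

0.26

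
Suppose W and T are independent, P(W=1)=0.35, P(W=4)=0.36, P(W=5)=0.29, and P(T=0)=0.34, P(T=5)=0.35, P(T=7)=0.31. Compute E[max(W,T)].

E[max(W,T)] = Σ_w Σ_t max(w,t) · P(W=w)P(T=t)
 = 1·0.119 + 5·0.1225 + 7·0.1085 + 4·0.1224 + 5·0.126 + 7·0.1116 + 5·0.0986 + 5·0.1015 + 7·0.0899
 = 0.119 + 0.6125 + 0.7595 + 0.4896 + 0.63 + 0.7812 + 0.493 + 0.5075 + 0.6293
 = 5.0216

5.0216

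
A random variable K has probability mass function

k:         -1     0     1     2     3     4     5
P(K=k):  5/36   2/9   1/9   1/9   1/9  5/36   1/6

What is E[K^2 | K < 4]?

P(K < 4) = 5/36 + 2/9 + 1/9 + 1/9 + 1/9 = 25/36.
E[K^2 | K < 4] = [1·5/36 + 0·2/9 + 1·1/9 + 4·1/9 + 9·1/9] / (25/36)
 = 61/36 / (25/36)
 = 61/25

2.44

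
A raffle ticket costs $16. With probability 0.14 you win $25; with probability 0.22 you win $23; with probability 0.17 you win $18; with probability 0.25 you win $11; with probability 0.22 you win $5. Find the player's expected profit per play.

E[payout] = 25·0.14 + 23·0.22 + 18·0.17 + 11·0.25 + 5·0.22
 = 3.5 + 5.06 + 3.06 + 2.75 + 1.1
 = 15.47
Net = 15.47 - 16 = -0.53

-0.53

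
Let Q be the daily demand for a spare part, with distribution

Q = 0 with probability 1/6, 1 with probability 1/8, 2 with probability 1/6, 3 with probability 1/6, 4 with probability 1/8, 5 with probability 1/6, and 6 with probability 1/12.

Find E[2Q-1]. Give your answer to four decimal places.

E[2Q-1] = Σ (2q-1)·P(Q=q)
 = (-1)·1/6 + 1·1/8 + 3·1/6 + 5·1/6 + 7·1/8 + 9·1/6 + 11·1/12
 = (-1/6) + 1/8 + 1/2 + 5/6 + 7/8 + 3/2 + 11/12
 = 55/12

4.5833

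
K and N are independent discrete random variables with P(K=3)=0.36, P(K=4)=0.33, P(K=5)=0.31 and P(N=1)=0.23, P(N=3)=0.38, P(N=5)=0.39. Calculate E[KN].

E[KN] = Σ_k Σ_n kn · P(K=k)P(N=n)
 = 3·0.0828 + 9·0.1368 + 15·0.1404 + 4·0.0759 + 12·0.1254 + 20·0.1287 + 5·0.0713 + 15·0.1178 + 25·0.1209
 = 0.2484 + 1.2312 + 2.106 + 0.3036 + 1.5048 + 2.574 + 0.3565 + 1.767 + 3.0225
 = 13.114

13.114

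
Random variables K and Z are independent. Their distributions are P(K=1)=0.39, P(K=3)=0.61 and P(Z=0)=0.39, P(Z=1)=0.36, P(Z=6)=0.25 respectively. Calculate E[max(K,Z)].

E[max(K,Z)] = Σ_k Σ_z max(k,z) · P(K=k)P(Z=z)
 = 1·0.1521 + 1·0.1404 + 6·0.0975 + 3·0.2379 + 3·0.2196 + 6·0.1525
 = 0.1521 + 0.1404 + 0.585 + 0.7137 + 0.6588 + 0.915
 = 3.165

3.165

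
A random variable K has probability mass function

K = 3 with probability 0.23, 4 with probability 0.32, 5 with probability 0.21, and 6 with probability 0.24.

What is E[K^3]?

E[K^3] = Σ k^3·P(K=k)
 = 27·0.23 + 64·0.32 + 125·0.21 + 216·0.24
 = 6.21 + 20.48 + 26.25 + 51.84
 = 104.78

104.78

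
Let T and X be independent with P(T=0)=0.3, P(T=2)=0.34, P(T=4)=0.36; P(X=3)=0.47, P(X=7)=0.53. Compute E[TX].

10.8544

E[TX] = Σ_t Σ_x tx · P(T=t)P(X=x)
 = 0·0.141 + 0·0.159 + 6·0.1598 + 14·0.1802 + 12·0.1692 + 28·0.1908
 = 0 + 0 + 0.9588 + 2.5228 + 2.0304 + 5.3424
 = 10.8544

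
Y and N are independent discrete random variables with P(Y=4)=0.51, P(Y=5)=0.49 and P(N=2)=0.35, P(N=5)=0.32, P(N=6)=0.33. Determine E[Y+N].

E[Y+N] = Σ_y Σ_n (y+n) · P(Y=y)P(N=n)
 = 6·0.1785 + 9·0.1632 + 10·0.1683 + 7·0.1715 + 10·0.1568 + 11·0.1617
 = 1.071 + 1.4688 + 1.683 + 1.2005 + 1.568 + 1.7787
 = 8.77

8.77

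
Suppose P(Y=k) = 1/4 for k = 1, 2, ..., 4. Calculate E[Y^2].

E[Y^2] = Σ y^2·P(Y=y)
 = 1·1/4 + 4·1/4 + 9·1/4 + 16·1/4
 = 1/4 + 1 + 9/4 + 4
 = 15/2

7.5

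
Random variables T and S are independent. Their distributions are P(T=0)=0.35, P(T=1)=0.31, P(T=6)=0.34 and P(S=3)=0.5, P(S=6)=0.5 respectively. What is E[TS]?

10.575

E[TS] = Σ_t Σ_s ts · P(T=t)P(S=s)
 = 0·0.175 + 0·0.175 + 3·0.155 + 6·0.155 + 18·0.17 + 36·0.17
 = 0 + 0 + 0.465 + 0.93 + 3.06 + 6.12
 = 10.575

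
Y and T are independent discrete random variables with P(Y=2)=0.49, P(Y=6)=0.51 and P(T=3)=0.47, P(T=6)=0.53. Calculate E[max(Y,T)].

5.3091

E[max(Y,T)] = Σ_y Σ_t max(y,t) · P(Y=y)P(T=t)
 = 3·0.2303 + 6·0.2597 + 6·0.2397 + 6·0.2703
 = 0.6909 + 1.5582 + 1.4382 + 1.6218
 = 5.3091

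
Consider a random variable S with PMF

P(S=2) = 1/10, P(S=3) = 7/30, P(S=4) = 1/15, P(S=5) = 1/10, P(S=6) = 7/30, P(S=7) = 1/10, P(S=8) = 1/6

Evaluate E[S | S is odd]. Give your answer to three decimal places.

P(S is odd) = 7/30 + 1/10 + 1/10 = 13/30.
E[S | S is odd] = [3·7/30 + 5·1/10 + 7·1/10] / (13/30)
 = 19/10 / (13/30)
 = 57/13

4.385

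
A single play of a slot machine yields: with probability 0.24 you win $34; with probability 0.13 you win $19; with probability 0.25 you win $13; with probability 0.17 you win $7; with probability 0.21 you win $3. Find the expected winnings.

E[payout] = 34·0.24 + 19·0.13 + 13·0.25 + 7·0.17 + 3·0.21
 = 8.16 + 2.47 + 3.25 + 1.19 + 0.63
 = 15.7

15.7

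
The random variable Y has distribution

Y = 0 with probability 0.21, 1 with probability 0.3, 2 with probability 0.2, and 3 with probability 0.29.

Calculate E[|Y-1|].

E[|Y-1|] = Σ |y-1|·P(Y=y)
 = 1·0.21 + 0·0.3 + 1·0.2 + 2·0.29
 = 0.21 + 0 + 0.2 + 0.58
 = 0.99

0.99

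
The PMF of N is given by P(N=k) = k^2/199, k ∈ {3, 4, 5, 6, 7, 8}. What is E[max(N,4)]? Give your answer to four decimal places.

6.5126

E[max(N,4)] = Σ max(n,4)·P(N=n)
 = 4·9/199 + 4·16/199 + 5·25/199 + 6·36/199 + 7·49/199 + 8·64/199
 = 36/199 + 64/199 + 125/199 + 216/199 + 343/199 + 512/199
 = 1296/199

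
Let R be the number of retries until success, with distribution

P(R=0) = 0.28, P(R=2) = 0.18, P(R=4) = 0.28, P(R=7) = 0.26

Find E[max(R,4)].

E[max(R,4)] = Σ max(r,4)·P(R=r)
 = 4·0.28 + 4·0.18 + 4·0.28 + 7·0.26
 = 1.12 + 0.72 + 1.12 + 1.82
 = 4.78

4.78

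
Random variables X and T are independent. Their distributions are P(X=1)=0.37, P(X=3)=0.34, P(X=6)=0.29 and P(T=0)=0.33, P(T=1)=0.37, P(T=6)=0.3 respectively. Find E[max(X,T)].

3.991

E[max(X,T)] = Σ_x Σ_t max(x,t) · P(X=x)P(T=t)
 = 1·0.1221 + 1·0.1369 + 6·0.111 + 3·0.1122 + 3·0.1258 + 6·0.102 + 6·0.0957 + 6·0.1073 + 6·0.087
 = 0.1221 + 0.1369 + 0.666 + 0.3366 + 0.3774 + 0.612 + 0.5742 + 0.6438 + 0.522
 = 3.991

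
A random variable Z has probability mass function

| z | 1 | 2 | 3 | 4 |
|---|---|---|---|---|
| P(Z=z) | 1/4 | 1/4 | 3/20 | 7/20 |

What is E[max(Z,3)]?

E[max(Z,3)] = Σ max(z,3)·P(Z=z)
 = 3·1/4 + 3·1/4 + 3·3/20 + 4·7/20
 = 3/4 + 3/4 + 9/20 + 7/5
 = 67/20

3.35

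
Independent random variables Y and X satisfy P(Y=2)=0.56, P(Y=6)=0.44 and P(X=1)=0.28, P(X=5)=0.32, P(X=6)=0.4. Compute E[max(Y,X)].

E[max(Y,X)] = Σ_y Σ_x max(y,x) · P(Y=y)P(X=x)
 = 2·0.1568 + 5·0.1792 + 6·0.224 + 6·0.1232 + 6·0.1408 + 6·0.176
 = 0.3136 + 0.896 + 1.344 + 0.7392 + 0.8448 + 1.056
 = 5.1936

5.1936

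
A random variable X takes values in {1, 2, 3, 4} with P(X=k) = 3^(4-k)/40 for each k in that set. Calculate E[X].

1.45

E[X] = Σ x·P(X=x)
 = 1·27/40 + 2·9/40 + 3·3/40 + 4·1/40
 = 27/40 + 9/20 + 9/40 + 1/10
 = 29/20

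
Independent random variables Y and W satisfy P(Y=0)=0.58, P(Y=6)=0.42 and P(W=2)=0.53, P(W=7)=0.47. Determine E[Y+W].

6.87

E[Y+W] = Σ_y Σ_w (y+w) · P(Y=y)P(W=w)
 = 2·0.3074 + 7·0.2726 + 8·0.2226 + 13·0.1974
 = 0.6148 + 1.9082 + 1.7808 + 2.5662
 = 6.87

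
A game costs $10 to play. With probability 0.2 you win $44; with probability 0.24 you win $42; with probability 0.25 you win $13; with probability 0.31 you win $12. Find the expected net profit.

15.85

E[payout] = 44·0.2 + 42·0.24 + 13·0.25 + 12·0.31
 = 8.8 + 10.08 + 3.25 + 3.72
 = 25.85
Net = 25.85 - 10 = 15.85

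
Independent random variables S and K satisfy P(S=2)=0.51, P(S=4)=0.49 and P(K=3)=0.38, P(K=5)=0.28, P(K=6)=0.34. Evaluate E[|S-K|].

E[|S-K|] = Σ_s Σ_k |s-k| · P(S=s)P(K=k)
 = 1·0.1938 + 3·0.1428 + 4·0.1734 + 1·0.1862 + 1·0.1372 + 2·0.1666
 = 0.1938 + 0.4284 + 0.6936 + 0.1862 + 0.1372 + 0.3332
 = 1.9724

1.9724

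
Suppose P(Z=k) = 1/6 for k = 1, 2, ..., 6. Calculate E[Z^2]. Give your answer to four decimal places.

15.1667

E[Z^2] = Σ z^2·P(Z=z)
 = 1·1/6 + 4·1/6 + 9·1/6 + 16·1/6 + 25·1/6 + 36·1/6
 = 1/6 + 2/3 + 3/2 + 8/3 + 25/6 + 6
 = 91/6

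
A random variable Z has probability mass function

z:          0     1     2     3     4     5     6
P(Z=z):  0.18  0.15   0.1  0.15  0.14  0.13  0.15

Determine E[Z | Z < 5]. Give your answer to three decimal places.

1.889

P(Z < 5) = 0.18 + 0.15 + 0.1 + 0.15 + 0.14 = 0.72.
E[Z | Z < 5] = [0·0.18 + 1·0.15 + 2·0.1 + 3·0.15 + 4·0.14] / 0.72
 = 1.36 / 0.72
 = 17/9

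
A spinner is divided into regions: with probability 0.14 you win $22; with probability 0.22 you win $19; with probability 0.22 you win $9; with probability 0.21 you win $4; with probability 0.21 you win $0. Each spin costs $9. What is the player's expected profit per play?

E[payout] = 22·0.14 + 19·0.22 + 9·0.22 + 4·0.21 + 0·0.21
 = 3.08 + 4.18 + 1.98 + 0.84 + 0
 = 10.08
Net = 10.08 - 9 = 1.08

1.08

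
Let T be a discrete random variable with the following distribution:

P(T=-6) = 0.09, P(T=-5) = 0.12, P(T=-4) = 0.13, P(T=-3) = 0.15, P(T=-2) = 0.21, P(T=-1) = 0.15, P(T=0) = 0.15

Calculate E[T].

E[T] = Σ t·P(T=t)
 = (-6)·0.09 + (-5)·0.12 + (-4)·0.13 + (-3)·0.15 + (-2)·0.21 + (-1)·0.15 + 0·0.15
 = (-0.54) + (-0.6) + (-0.52) + (-0.45) + (-0.42) + (-0.15) + 0
 = -2.68

-2.68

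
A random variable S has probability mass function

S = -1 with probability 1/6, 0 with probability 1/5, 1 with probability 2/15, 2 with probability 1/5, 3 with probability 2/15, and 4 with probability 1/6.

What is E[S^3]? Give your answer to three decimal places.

E[S^3] = Σ s^3·P(S=s)
 = (-1)·1/6 + 0·1/5 + 1·2/15 + 8·1/5 + 27·2/15 + 64·1/6
 = (-1/6) + 0 + 2/15 + 8/5 + 18/5 + 32/3
 = 95/6

15.833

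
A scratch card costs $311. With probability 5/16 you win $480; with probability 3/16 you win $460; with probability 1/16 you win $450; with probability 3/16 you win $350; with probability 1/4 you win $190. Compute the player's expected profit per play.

66.5

E[payout] = 480·5/16 + 460·3/16 + 450·1/16 + 350·3/16 + 190·1/4
 = 150 + 345/4 + 225/8 + 525/8 + 95/2
 = 755/2
Net = 755/2 - 311 = 133/2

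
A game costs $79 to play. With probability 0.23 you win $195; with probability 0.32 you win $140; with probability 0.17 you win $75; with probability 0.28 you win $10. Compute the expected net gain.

26.2

E[payout] = 195·0.23 + 140·0.32 + 75·0.17 + 10·0.28
 = 44.85 + 44.8 + 12.75 + 2.8
 = 105.2
Net = 105.2 - 79 = 26.2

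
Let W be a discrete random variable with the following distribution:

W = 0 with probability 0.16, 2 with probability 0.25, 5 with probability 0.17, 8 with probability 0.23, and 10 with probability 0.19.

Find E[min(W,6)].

3.87

E[min(W,6)] = Σ min(w,6)·P(W=w)
 = 0·0.16 + 2·0.25 + 5·0.17 + 6·0.23 + 6·0.19
 = 0 + 0.5 + 0.85 + 1.38 + 1.14
 = 3.87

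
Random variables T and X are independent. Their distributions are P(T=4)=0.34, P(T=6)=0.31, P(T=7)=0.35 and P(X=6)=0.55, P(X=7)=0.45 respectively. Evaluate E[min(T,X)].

5.4775

E[min(T,X)] = Σ_t Σ_x min(t,x) · P(T=t)P(X=x)
 = 4·0.187 + 4·0.153 + 6·0.1705 + 6·0.1395 + 6·0.1925 + 7·0.1575
 = 0.748 + 0.612 + 1.023 + 0.837 + 1.155 + 1.1025
 = 5.4775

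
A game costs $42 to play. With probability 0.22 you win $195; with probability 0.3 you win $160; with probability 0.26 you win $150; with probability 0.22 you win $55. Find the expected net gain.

100

E[payout] = 195·0.22 + 160·0.3 + 150·0.26 + 55·0.22
 = 42.9 + 48 + 39 + 12.1
 = 142
Net = 142 - 42 = 100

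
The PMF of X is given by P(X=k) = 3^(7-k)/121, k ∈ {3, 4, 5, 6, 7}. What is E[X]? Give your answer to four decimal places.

3.4793

E[X] = Σ x·P(X=x)
 = 3·81/121 + 4·27/121 + 5·9/121 + 6·3/121 + 7·1/121
 = 243/121 + 108/121 + 45/121 + 18/121 + 7/121
 = 421/121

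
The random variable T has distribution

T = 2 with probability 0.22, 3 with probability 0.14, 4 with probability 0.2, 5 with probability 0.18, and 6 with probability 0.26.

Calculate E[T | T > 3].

P(T > 3) = 0.2 + 0.18 + 0.26 = 0.64.
E[T | T > 3] = [4·0.2 + 5·0.18 + 6·0.26] / 0.64
 = 3.26 / 0.64
 = 163/32

5.09375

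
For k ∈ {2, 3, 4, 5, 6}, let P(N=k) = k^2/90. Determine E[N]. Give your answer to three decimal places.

4.889

E[N] = Σ n·P(N=n)
 = 2·2/45 + 3·1/10 + 4·8/45 + 5·5/18 + 6·2/5
 = 4/45 + 3/10 + 32/45 + 25/18 + 12/5
 = 44/9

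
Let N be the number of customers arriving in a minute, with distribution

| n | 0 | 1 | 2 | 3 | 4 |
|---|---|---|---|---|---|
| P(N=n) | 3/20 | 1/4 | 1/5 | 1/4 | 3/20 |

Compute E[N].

E[N] = Σ n·P(N=n)
 = 0·3/20 + 1·1/4 + 2·1/5 + 3·1/4 + 4·3/20
 = 0 + 1/4 + 2/5 + 3/4 + 3/5
 = 2

2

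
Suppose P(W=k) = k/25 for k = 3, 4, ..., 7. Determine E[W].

5.4

E[W] = Σ w·P(W=w)
 = 3·3/25 + 4·4/25 + 5·1/5 + 6·6/25 + 7·7/25
 = 9/25 + 16/25 + 1 + 36/25 + 49/25
 = 27/5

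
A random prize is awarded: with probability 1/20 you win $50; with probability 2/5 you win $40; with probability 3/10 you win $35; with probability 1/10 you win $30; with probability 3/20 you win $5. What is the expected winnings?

E[payout] = 50·1/20 + 40·2/5 + 35·3/10 + 30·1/10 + 5·3/20
 = 5/2 + 16 + 21/2 + 3 + 3/4
 = 131/4

32.75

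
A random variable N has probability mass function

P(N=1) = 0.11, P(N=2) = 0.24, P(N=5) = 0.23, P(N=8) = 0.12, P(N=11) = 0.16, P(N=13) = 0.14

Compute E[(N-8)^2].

E[(N-8)^2] = Σ (n-8)^2·P(N=n)
 = 49·0.11 + 36·0.24 + 9·0.23 + 0·0.12 + 9·0.16 + 25·0.14
 = 5.39 + 8.64 + 2.07 + 0 + 1.44 + 3.5
 = 21.04

21.04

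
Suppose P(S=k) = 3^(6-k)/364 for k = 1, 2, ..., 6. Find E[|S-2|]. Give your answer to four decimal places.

0.8269

E[|S-2|] = Σ |s-2|·P(S=s)
 = 1·243/364 + 0·81/364 + 1·27/364 + 2·9/364 + 3·3/364 + 4·1/364
 = 243/364 + 0 + 27/364 + 9/182 + 9/364 + 1/91
 = 43/52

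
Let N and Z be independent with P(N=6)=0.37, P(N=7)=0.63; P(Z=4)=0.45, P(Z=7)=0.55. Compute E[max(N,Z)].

E[max(N,Z)] = Σ_n Σ_z max(n,z) · P(N=n)P(Z=z)
 = 6·0.1665 + 7·0.2035 + 7·0.2835 + 7·0.3465
 = 0.999 + 1.4245 + 1.9845 + 2.4255
 = 6.8335

6.8335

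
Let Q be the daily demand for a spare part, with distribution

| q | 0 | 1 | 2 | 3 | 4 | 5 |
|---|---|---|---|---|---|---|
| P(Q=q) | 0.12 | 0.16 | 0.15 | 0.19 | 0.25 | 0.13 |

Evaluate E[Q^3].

E[Q^3] = Σ q^3·P(Q=q)
 = 0·0.12 + 1·0.16 + 8·0.15 + 27·0.19 + 64·0.25 + 125·0.13
 = 0 + 0.16 + 1.2 + 5.13 + 16 + 16.25
 = 38.74

38.74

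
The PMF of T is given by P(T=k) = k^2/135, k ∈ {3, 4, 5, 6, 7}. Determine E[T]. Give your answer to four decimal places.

5.7407

E[T] = Σ t·P(T=t)
 = 3·1/15 + 4·16/135 + 5·5/27 + 6·4/15 + 7·49/135
 = 1/5 + 64/135 + 25/27 + 8/5 + 343/135
 = 155/27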